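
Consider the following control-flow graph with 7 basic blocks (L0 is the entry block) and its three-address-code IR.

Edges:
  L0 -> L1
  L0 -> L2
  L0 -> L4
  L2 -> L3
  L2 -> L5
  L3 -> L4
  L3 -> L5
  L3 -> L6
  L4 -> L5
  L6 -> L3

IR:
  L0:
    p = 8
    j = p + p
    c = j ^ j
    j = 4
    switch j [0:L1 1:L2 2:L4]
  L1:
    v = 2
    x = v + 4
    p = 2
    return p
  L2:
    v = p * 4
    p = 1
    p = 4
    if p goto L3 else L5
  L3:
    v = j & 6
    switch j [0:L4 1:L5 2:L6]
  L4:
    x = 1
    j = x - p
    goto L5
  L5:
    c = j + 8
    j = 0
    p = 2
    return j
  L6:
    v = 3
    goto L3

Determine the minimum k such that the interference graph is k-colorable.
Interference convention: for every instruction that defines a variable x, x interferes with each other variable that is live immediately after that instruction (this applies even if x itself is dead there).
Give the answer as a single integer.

def/use:
  L0 def {c,j,p} use ∅
  L1 def {p,v,x} use ∅
  L2 def {p,v} use {p}
  L3 def {v} use {j}
  L4 def {j,x} use {p}
  L5 def {c,j,p} use {j}
  L6 def {v} use ∅

Liveness:
  live L0: ∅→{j,p}
  live L1: ∅→∅
  live L2: {j,p}→{j,p}
  live L3: {j,p}→{j,p}
  live L4: {p}→{j}
  live L5: {j}→∅
  live L6: {j,p}→{j,p}

Interfere edges:
  c↔{p}
  j↔{p,v}
  p↔{c,j,v,x}
  v↔{j,p}
  x↔{p}

Chromatic number:
  lower bound: {j,p,v} mutually conflict ⇒ χ ≥ 3
  3-colouring: c0={p}  c1={c,j,x}  c2={v}
  χ = 3

Answer: 3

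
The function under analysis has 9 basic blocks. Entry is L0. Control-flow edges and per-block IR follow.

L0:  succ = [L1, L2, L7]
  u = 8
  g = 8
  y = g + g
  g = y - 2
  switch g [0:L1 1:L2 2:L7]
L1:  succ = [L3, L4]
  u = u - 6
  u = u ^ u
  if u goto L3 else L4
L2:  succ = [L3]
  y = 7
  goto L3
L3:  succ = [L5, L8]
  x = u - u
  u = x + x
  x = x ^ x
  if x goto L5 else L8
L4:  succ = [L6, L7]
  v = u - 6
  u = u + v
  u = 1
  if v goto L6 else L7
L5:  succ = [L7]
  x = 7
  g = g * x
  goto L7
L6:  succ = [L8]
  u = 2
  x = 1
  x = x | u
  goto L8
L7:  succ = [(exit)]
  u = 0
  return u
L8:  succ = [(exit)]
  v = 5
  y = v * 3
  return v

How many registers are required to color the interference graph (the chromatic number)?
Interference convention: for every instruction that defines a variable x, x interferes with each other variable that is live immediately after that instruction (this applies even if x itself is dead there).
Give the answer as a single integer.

Block summaries:
  L0: {g,u,y} / ∅
  L1: {u} / {u}
  L2: {y} / ∅
  L3: {u,x} / {u}
  L4: {u,v} / {u}
  L5: {g,x} / {g}
  L6: {u,x} / ∅
  L7: {u} / ∅
  L8: {v,y} / ∅

Liveness:
  L0: in=∅ out={g,u}
  L1: in={g,u} out={g,u}
  L2: in={g,u} out={g,u}
  L3: in={g,u} out={g}
  L4: in={u} out=∅
  L5: in={g} out=∅
  L6: in=∅ out=∅
  L7: in=∅ out=∅
  L8: in=∅ out=∅

Interfere edges:
  g↔{u,x,y}
  u↔{g,v,x,y}
  v↔{u,y}
  x↔{g,u}
  y↔{g,u,v}

Chromatic number:
  clique {g,u,x} ⇒ need ≥ 3
  assign g→R1 u→R0 v→R1 x→R2 y→R2 — no edge inside a register ⇒ χ ≤ 3
  χ = 3

Answer: 3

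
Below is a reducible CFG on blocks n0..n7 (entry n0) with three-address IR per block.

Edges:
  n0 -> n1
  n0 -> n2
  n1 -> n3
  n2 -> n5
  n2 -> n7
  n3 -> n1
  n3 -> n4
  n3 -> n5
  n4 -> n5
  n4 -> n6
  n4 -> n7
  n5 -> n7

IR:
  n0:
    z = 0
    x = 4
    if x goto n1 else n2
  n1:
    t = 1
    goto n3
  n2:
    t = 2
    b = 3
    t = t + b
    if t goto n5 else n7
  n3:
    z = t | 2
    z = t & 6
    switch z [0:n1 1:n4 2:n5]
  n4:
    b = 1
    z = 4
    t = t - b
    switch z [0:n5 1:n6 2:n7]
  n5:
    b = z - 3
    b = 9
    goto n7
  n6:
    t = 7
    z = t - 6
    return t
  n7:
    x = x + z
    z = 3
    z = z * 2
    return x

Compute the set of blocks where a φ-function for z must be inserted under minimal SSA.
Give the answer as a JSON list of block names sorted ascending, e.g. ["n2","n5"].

Answer: ["n1", "n5", "n7"]

Derivation:
idom tree: n1←n0 n2←n0 n3←n1 n4←n3 n5←n0 n6←n4 n7←n0
Dom∩ at merges:
  n1: preds {n0,n3}: {n0} ∩ {n0,n1,n3} = {n0}; idom=n0
  n5: preds {n2,n3,n4}: {n0,n2} ∩ {n0,n1,n3} ∩ {n0,n1,n3,n4} = {n0}; idom=n0
  n7: preds {n2,n4,n5}: {n0,n2} ∩ {n0,n1,n3,n4} ∩ {n0,n5} = {n0}; idom=n0

Frontier:
  n1←n0: walk · to n0
  n1←n3: walk n3→n1 to n0
  n5←n2: walk n2 to n0
  n5←n3: walk n3→n1 to n0
  n5←n4: walk n4→n3→n1 to n0
  n7←n2: walk n2 to n0
  n7←n4: walk n4→n3→n1 to n0
  n7←n5: walk n5 to n0
  n0 → ∅
  n1 → {n1,n5,n7}
  n2 → {n5,n7}
  n3 → {n1,n5,n7}
  n4 → {n5,n7}
  n5 → {n7}
  n6 → ∅
  n7 → ∅

φ for z: defs {n0,n3,n4,n6,n7}
  DF⁺ = {n1,n5,n7}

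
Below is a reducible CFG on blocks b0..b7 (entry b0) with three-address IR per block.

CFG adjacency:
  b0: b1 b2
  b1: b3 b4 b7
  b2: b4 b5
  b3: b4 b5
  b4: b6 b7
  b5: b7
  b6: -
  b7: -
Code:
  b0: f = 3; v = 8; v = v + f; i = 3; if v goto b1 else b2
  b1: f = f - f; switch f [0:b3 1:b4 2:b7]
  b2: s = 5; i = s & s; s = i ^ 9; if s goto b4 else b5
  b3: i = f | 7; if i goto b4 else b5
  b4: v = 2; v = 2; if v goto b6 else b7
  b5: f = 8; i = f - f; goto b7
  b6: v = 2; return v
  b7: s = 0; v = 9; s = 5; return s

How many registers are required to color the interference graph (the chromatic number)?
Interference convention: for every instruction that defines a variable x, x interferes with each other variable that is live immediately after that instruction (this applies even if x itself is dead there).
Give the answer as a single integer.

Answer: 3

Working:
def/use:
  b0 def {f,i,v} use ∅
  b1 def {f} use {f}
  b2 def {i,s} use ∅
  b3 def {i} use {f}
  b4 def {v} use ∅
  b5 def {f,i} use ∅
  b6 def {v} use ∅
  b7 def {s,v} use ∅

Backward fixpoint:
  b0 li=∅ lo={f}
  b1 li={f} lo={f}
  b2 li=∅ lo=∅
  b3 li={f} lo=∅
  b4 li=∅ lo=∅
  b5 li=∅ lo=∅
  b6 li=∅ lo=∅
  b7 li=∅ lo=∅

Interfere edges:
  f — {i,v}
  i — {f,v}
  s — ∅
  v — {f,i}

Registers:
  clique {f,i,v} ⇒ need ≥ 3
  assign f→R0 i→R1 s→R0 v→R2 — no edge inside a register ⇒ χ ≤ 3
  χ = 3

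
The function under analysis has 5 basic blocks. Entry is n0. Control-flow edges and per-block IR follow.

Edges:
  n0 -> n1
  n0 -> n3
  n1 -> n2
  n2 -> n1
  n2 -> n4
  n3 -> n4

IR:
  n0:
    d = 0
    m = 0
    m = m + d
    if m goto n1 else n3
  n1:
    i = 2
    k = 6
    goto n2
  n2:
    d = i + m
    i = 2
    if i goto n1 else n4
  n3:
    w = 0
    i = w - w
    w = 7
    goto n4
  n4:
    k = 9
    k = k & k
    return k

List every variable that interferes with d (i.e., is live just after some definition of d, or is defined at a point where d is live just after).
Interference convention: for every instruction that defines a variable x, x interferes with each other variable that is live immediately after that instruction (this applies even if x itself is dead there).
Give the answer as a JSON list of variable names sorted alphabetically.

def/use:
  n0: {d,m} / ∅
  n1: {i,k} / ∅
  n2: {d,i} / {i,m}
  n3: {i,w} / ∅
  n4: {k} / ∅

Liveness:
  live n0: ∅→{m}
  live n1: {m}→{i,m}
  live n2: {i,m}→{m}
  live n3: ∅→∅
  live n4: ∅→∅

Interfere edges:
  d — {m}
  i — {k,m}
  k — {i,m}
  m — {d,i,k}
  w — ∅

N(d) = ["m"]

Answer: ["m"]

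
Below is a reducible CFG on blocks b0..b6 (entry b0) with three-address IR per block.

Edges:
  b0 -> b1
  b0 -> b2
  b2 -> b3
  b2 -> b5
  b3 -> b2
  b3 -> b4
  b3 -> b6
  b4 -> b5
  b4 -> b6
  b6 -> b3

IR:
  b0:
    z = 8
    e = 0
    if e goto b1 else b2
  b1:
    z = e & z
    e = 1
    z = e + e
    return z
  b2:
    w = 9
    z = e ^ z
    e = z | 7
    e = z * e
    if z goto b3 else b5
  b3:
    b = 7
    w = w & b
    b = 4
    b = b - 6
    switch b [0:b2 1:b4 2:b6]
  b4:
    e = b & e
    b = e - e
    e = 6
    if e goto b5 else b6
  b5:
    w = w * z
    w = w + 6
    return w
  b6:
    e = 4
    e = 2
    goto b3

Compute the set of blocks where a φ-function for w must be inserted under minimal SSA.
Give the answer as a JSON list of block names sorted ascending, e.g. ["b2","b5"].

Answer: ["b2", "b3", "b5"]

Working:
idom tree: b1←b0 b2←b0 b3←b2 b4←b3 b5←b2 b6←b3
Join-block Dom:
  b2: preds {b0,b3}: {b0} ∩ {b0,b2,b3} = {b0}; idom=b0
  b3: preds {b2,b6}: {b0,b2} ∩ {b0,b2,b3,b6} = {b0,b2}; idom=b2
  b5: preds {b2,b4}: {b0,b2} ∩ {b0,b2,b3,b4} = {b0,b2}; idom=b2
  b6: preds {b3,b4}: {b0,b2,b3} ∩ {b0,b2,b3,b4} = {b0,b2,b3}; idom=b3

Frontier:
  join b2 pred b0: · stop@b0
  join b2 pred b3: b3→b2 stop@b0
  join b3 pred b2: · stop@b2
  join b3 pred b6: b6→b3 stop@b2
  join b5 pred b2: · stop@b2
  join b5 pred b4: b4→b3 stop@b2
  join b6 pred b3: · stop@b3
  join b6 pred b4: b4 stop@b3
  b0: DF=∅
  b1: DF=∅
  b2: DF={b2}
  b3: DF={b2,b3,b5}
  b4: DF={b5,b6}
  b5: DF=∅
  b6: DF={b3}

φ for w: defs {b2,b3,b5}
  DF⁺ = {b2,b3,b5}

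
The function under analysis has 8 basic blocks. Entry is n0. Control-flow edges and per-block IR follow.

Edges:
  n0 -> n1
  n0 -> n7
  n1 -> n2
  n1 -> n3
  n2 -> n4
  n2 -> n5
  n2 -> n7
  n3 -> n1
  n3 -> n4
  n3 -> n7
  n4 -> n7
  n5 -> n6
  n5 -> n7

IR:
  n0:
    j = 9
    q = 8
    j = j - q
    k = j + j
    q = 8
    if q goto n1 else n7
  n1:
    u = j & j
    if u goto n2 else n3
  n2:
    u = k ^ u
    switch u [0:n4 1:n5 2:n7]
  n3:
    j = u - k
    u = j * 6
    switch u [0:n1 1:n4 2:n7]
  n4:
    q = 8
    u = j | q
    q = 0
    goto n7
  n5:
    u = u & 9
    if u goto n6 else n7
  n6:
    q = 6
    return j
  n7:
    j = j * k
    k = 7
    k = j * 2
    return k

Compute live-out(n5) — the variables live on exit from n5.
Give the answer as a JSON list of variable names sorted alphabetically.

Block summaries:
  n0 def {j,k,q} use ∅
  n1 def {u} use {j}
  n2 def {u} use {k,u}
  n3 def {j,u} use {k,u}
  n4 def {q,u} use {j}
  n5 def {u} use {u}
  n6 def {q} use {j}
  n7 def {j,k} use {j,k}

Backward fixpoint:
  n0: in=∅ out={j,k}
  n1: in={j,k} out={j,k,u}
  n2: in={j,k,u} out={j,k,u}
  n3: in={k,u} out={j,k}
  n4: in={j,k} out={j,k}
  n5: in={j,k,u} out={j,k}
  n6: in={j} out=∅
  n7: in={j,k} out=∅

live-out(n5) = ["j", "k"]

Answer: ["j", "k"]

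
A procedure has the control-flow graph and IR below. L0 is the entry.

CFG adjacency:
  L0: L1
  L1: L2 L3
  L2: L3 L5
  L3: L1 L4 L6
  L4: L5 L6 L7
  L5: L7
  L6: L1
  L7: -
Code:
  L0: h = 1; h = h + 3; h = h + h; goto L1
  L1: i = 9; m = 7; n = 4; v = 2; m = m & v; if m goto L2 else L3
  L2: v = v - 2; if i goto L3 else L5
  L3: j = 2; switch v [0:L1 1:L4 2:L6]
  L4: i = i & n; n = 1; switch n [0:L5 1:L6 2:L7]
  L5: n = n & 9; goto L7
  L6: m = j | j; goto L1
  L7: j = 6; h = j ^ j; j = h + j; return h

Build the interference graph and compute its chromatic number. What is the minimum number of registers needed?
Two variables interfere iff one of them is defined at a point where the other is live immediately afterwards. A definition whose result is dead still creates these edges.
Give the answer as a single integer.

Block summaries:
  L0: {h} / ∅
  L1: {i,m,n,v} / ∅
  L2: {v} / {i,v}
  L3: {j} / {v}
  L4: {i,n} / {i,n}
  L5: {n} / {n}
  L6: {m} / {j}
  L7: {h,j} / ∅

Backward fixpoint:
  live L0: ∅→∅
  live L1: ∅→{i,n,v}
  live L2: {i,n,v}→{i,n,v}
  live L3: {i,n,v}→{i,j,n}
  live L4: {i,j,n}→{j,n}
  live L5: {n}→∅
  live L6: {j}→∅
  live L7: ∅→∅

Interfere edges:
  h: {j}
  i: {j,m,n,v}
  j: {h,i,n,v}
  m: {i,n,v}
  n: {i,j,m,v}
  v: {i,j,m,n}

Registers:
  lower bound: {i,j,n,v} mutually conflict ⇒ χ ≥ 4
  assign h→c0 i→c0 j→c1 m→c1 n→c2 v→c3 — no edge inside a register ⇒ χ ≤ 4
  χ = 4

Answer: 4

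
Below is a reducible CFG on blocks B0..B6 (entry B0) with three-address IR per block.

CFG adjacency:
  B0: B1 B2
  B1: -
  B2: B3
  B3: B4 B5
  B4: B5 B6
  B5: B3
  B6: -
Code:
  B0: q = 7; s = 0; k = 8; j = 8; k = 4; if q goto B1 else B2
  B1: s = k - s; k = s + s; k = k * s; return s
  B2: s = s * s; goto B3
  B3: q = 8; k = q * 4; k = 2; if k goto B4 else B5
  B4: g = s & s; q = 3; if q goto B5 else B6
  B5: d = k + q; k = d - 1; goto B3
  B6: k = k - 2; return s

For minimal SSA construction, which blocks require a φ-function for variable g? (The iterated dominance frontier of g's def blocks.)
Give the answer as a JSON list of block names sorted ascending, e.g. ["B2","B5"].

Answer: ["B3", "B5"]

Analysis:
idom tree: B1←B0 B2←B0 B3←B2 B4←B3 B5←B3 B6←B4
Dom at joins:
  B3: preds {B2,B5}: {B0,B2} ∩ {B0,B2,B3,B5} = {B0,B2}; idom=B2
  B5: preds {B3,B4}: {B0,B2,B3} ∩ {B0,B2,B3,B4} = {B0,B2,B3}; idom=B3

DF walk-up:
  B3←B2: walk · to B2
  B3←B5: walk B5→B3 to B2
  B5←B3: walk · to B3
  B5←B4: walk B4 to B3
  B0 → ∅
  B1 → ∅
  B2 → ∅
  B3 → {B3}
  B4 → {B5}
  B5 → {B3}
  B6 → ∅

φ for g: defs {B4}
  DF⁺ = {B3,B5}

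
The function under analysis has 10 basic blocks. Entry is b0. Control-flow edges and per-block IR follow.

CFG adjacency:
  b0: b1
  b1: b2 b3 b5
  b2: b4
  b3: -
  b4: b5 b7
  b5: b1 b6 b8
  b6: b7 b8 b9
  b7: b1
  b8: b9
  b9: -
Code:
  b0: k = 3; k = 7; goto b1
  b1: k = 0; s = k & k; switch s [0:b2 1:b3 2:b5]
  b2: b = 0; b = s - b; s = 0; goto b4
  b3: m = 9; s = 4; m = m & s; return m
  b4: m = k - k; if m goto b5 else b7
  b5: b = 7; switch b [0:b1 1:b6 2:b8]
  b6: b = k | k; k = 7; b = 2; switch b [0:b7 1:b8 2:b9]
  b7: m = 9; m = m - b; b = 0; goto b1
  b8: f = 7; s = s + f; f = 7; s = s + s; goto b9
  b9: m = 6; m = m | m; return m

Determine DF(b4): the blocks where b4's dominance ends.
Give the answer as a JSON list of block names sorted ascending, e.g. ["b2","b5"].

Answer: ["b5", "b7"]

Working:
idom tree: b1←b0 b2←b1 b3←b1 b4←b2 b5←b1 b6←b5 b7←b1 b8←b5 b9←b5
Dom∩ at merges:
  b1: preds {b0,b5,b7}: {b0} ∩ {b0,b1,b5} ∩ {b0,b1,b7} = {b0}; idom=b0
  b5: preds {b1,b4}: {b0,b1} ∩ {b0,b1,b2,b4} = {b0,b1}; idom=b1
  b7: preds {b4,b6}: {b0,b1,b2,b4} ∩ {b0,b1,b5,b6} = {b0,b1}; idom=b1
  b8: preds {b5,b6}: {b0,b1,b5} ∩ {b0,b1,b5,b6} = {b0,b1,b5}; idom=b5
  b9: preds {b6,b8}: {b0,b1,b5,b6} ∩ {b0,b1,b5,b8} = {b0,b1,b5}; idom=b5

DF derivation:
  b1←b0: walk · to b0
  b1←b5: walk b5→b1 to b0
  b1←b7: walk b7→b1 to b0
  b5←b1: walk · to b1
  b5←b4: walk b4→b2 to b1
  b7←b4: walk b4→b2 to b1
  b7←b6: walk b6→b5 to b1
  b8←b5: walk · to b5
  b8←b6: walk b6 to b5
  b9←b6: walk b6 to b5
  b9←b8: walk b8 to b5
  DF(b0)=∅
  DF(b1)={b1}
  DF(b2)={b5,b7}
  DF(b3)=∅
  DF(b4)={b5,b7}
  DF(b5)={b1,b7}
  DF(b6)={b7,b8,b9}
  DF(b7)={b1}
  DF(b8)={b9}
  DF(b9)=∅

DF(b4) = ["b5", "b7"]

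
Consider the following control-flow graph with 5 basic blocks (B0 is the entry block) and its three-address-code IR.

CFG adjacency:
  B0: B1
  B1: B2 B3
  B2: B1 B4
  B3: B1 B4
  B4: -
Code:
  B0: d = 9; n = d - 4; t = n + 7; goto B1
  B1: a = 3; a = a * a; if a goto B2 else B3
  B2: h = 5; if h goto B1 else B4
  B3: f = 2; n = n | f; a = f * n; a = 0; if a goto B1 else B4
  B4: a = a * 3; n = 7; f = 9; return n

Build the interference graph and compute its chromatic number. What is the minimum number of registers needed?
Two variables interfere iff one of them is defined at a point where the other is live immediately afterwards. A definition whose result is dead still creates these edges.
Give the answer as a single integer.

Answer: 3

Derivation:
Block summaries:
  B0 def {d,n,t} use ∅
  B1 def {a} use ∅
  B2 def {h} use ∅
  B3 def {a,f,n} use {n}
  B4 def {a,f,n} use {a}

Live sets:
  B0 li=∅ lo={n}
  B1 li={n} lo={a,n}
  B2 li={a,n} lo={a,n}
  B3 li={n} lo={a,n}
  B4 li={a} lo=∅

Interfere edges:
  a: {h,n}
  d: ∅
  f: {n}
  h: {a,n}
  n: {a,f,h,t}
  t: {n}

Colouring:
  lower bound: {a,h,n} mutually conflict ⇒ χ ≥ 3
  assign a→c1 d→c0 f→c1 h→c2 n→c0 t→c1 — no edge inside a register ⇒ χ ≤ 3
  χ = 3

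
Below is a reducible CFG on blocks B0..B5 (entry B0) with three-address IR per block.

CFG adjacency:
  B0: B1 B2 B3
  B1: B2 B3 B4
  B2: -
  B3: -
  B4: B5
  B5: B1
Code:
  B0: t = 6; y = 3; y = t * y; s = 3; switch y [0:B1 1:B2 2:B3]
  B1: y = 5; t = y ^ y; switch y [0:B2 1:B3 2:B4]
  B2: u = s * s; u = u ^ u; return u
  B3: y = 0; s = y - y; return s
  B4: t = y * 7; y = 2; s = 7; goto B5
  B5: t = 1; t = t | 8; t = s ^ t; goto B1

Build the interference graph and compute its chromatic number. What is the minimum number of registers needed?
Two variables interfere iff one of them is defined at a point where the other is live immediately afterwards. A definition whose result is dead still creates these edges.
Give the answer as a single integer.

Answer: 3

Working:
Block summaries:
  B0 def {s,t,y} use ∅
  B1 def {t,y} use ∅
  B2 def {u} use {s}
  B3 def {s,y} use ∅
  B4 def {s,t,y} use {y}
  B5 def {t} use {s}

Live sets:
  B0: in=∅ out={s}
  B1: in={s} out={s,y}
  B2: in={s} out=∅
  B3: in=∅ out=∅
  B4: in={y} out={s}
  B5: in={s} out={s}

Interference:
  s — {t,y}
  t — {s,y}
  u — ∅
  y — {s,t}

Registers:
  lower bound: {s,t,y} mutually conflict ⇒ χ ≥ 3
  3-colouring: r0={s,u}  r1={t}  r2={y}
  χ = 3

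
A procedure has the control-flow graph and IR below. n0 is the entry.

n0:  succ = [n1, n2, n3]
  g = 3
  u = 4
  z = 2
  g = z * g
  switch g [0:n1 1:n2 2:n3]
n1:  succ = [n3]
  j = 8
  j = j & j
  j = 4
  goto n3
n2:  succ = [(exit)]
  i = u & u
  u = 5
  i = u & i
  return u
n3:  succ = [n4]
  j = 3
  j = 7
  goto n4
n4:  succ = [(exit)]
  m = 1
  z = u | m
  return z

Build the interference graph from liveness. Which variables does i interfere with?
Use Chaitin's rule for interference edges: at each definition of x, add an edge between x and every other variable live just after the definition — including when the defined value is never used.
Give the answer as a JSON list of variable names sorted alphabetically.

def/use:
  n0: def={g,u,z} ue=∅
  n1: def={j} ue=∅
  n2: def={i,u} ue={u}
  n3: def={j} ue=∅
  n4: def={m,z} ue={u}

Live sets:
  n0: in=∅ out={u}
  n1: in={u} out={u}
  n2: in={u} out=∅
  n3: in={u} out={u}
  n4: in={u} out=∅

Conflict graph:
  g — {u,z}
  i — {u}
  j — {u}
  m — {u}
  u — {g,i,j,m,z}
  z — {g,u}

N(i) = ["u"]

Answer: ["u"]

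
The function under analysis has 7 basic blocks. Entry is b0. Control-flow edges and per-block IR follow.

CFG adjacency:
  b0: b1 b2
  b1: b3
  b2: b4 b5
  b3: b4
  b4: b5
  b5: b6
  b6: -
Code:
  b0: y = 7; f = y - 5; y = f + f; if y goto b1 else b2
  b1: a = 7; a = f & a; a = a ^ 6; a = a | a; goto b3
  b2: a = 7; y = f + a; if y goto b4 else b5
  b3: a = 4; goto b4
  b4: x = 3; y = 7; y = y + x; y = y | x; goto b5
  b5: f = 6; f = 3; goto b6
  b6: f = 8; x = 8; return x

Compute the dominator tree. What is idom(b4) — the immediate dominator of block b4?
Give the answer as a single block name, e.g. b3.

Answer: b0

Derivation:
idom tree: b1←b0 b2←b0 b3←b1 b4←b0 b5←b0 b6←b5
Join-block Dom:
  b4: preds {b2,b3}: {b0,b2} ∩ {b0,b1,b3} = {b0}; idom=b0
  b5: preds {b2,b4}: {b0,b2} ∩ {b0,b4} = {b0}; idom=b0

idom(b4) = b0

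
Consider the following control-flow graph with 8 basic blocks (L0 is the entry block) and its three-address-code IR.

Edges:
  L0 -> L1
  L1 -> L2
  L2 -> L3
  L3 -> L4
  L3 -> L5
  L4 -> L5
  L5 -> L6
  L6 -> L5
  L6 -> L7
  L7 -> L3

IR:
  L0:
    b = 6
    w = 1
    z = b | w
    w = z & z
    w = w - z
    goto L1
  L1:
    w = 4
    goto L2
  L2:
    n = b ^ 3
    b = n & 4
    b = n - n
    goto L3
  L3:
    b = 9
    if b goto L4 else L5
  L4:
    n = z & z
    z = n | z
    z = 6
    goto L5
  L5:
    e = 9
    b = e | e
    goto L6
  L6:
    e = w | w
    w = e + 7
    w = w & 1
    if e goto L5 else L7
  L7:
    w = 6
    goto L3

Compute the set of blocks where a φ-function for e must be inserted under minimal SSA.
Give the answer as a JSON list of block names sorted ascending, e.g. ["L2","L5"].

idom tree: L1←L0 L2←L1 L3←L2 L4←L3 L5←L3 L6←L5 L7←L6
Dom∩ at merges:
  L3: preds {L2,L7}: {L0,L1,L2} ∩ {L0,L1,L2,L3,L5,L6,L7} = {L0,L1,L2}; idom=L2
  L5: preds {L3,L4,L6}: {L0,L1,L2,L3} ∩ {L0,L1,L2,L3,L4} ∩ {L0,L1,L2,L3,L5,L6} = {L0,L1,L2,L3}; idom=L3

DF walk-up:
  L3←L2: walk · to L2
  L3←L7: walk L7→L6→L5→L3 to L2
  L5←L3: walk · to L3
  L5←L4: walk L4 to L3
  L5←L6: walk L6→L5 to L3
  L0 → ∅
  L1 → ∅
  L2 → ∅
  L3 → {L3}
  L4 → {L5}
  L5 → {L3,L5}
  L6 → {L3,L5}
  L7 → {L3}

φ for e: defs {L5,L6}
  DF⁺ = {L3,L5}

Answer: ["L3", "L5"]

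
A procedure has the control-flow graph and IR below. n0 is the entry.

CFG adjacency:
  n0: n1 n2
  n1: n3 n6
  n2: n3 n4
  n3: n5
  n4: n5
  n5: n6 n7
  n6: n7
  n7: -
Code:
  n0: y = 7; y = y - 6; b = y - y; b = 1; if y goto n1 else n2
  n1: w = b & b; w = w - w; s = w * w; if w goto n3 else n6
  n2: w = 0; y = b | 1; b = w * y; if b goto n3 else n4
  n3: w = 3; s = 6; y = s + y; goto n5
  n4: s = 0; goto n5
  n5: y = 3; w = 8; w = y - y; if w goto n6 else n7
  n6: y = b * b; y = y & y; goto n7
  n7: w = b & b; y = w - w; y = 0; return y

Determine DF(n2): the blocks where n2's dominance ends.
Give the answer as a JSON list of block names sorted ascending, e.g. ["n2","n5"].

idom tree: n1←n0 n2←n0 n3←n0 n4←n2 n5←n0 n6←n0 n7←n0
Dom∩ at merges:
  n3: preds {n1,n2}: {n0,n1} ∩ {n0,n2} = {n0}; idom=n0
  n5: preds {n3,n4}: {n0,n3} ∩ {n0,n2,n4} = {n0}; idom=n0
  n6: preds {n1,n5}: {n0,n1} ∩ {n0,n5} = {n0}; idom=n0
  n7: preds {n5,n6}: {n0,n5} ∩ {n0,n6} = {n0}; idom=n0

Frontier:
  n3←n1: walk n1 to n0
  n3←n2: walk n2 to n0
  n5←n3: walk n3 to n0
  n5←n4: walk n4→n2 to n0
  n6←n1: walk n1 to n0
  n6←n5: walk n5 to n0
  n7←n5: walk n5 to n0
  n7←n6: walk n6 to n0
  n0 → ∅
  n1 → {n3,n6}
  n2 → {n3,n5}
  n3 → {n5}
  n4 → {n5}
  n5 → {n6,n7}
  n6 → {n7}
  n7 → ∅

DF(n2) = ["n3", "n5"]

Answer: ["n3", "n5"]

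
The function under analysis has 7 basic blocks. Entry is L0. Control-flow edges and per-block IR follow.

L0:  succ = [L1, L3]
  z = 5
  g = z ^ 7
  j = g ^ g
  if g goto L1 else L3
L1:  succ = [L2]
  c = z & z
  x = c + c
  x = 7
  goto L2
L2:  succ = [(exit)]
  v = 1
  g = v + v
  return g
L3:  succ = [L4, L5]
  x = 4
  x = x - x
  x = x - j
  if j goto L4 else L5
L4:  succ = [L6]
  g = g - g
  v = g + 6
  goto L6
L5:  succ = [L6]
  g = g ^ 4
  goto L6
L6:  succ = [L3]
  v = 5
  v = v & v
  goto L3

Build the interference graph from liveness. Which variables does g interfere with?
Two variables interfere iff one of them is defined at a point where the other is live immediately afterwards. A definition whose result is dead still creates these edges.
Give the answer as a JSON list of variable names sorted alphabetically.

def/use:
  L0 def {g,j,z} use ∅
  L1 def {c,x} use {z}
  L2 def {g,v} use ∅
  L3 def {x} use {j}
  L4 def {g,v} use {g}
  L5 def {g} use {g}
  L6 def {v} use ∅

Liveness:
  L0 li=∅ lo={g,j,z}
  L1 li={z} lo=∅
  L2 li=∅ lo=∅
  L3 li={g,j} lo={g,j}
  L4 li={g,j} lo={g,j}
  L5 li={g,j} lo={g,j}
  L6 li={g,j} lo={g,j}

Conflict graph:
  c: ∅
  g: {j,v,x,z}
  j: {g,v,x,z}
  v: {g,j}
  x: {g,j}
  z: {g,j}

N(g) = ["j", "v", "x", "z"]

Answer: ["j", "v", "x", "z"]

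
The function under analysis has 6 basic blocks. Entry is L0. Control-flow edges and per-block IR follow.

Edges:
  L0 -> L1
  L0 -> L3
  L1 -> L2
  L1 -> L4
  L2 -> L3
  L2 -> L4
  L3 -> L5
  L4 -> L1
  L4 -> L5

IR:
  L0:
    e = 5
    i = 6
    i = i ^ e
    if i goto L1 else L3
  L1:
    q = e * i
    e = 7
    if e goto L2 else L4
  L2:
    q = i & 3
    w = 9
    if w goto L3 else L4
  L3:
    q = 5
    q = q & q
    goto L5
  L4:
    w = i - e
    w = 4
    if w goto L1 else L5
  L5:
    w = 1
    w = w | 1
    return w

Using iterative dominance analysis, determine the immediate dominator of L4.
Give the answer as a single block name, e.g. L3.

idom tree: L1←L0 L2←L1 L3←L0 L4←L1 L5←L0
Dom∩ at merges:
  L1: preds {L0,L4}: {L0} ∩ {L0,L1,L4} = {L0}; idom=L0
  L3: preds {L0,L2}: {L0} ∩ {L0,L1,L2} = {L0}; idom=L0
  L4: preds {L1,L2}: {L0,L1} ∩ {L0,L1,L2} = {L0,L1}; idom=L1
  L5: preds {L3,L4}: {L0,L3} ∩ {L0,L1,L4} = {L0}; idom=L0

idom(L4) = L1

Answer: L1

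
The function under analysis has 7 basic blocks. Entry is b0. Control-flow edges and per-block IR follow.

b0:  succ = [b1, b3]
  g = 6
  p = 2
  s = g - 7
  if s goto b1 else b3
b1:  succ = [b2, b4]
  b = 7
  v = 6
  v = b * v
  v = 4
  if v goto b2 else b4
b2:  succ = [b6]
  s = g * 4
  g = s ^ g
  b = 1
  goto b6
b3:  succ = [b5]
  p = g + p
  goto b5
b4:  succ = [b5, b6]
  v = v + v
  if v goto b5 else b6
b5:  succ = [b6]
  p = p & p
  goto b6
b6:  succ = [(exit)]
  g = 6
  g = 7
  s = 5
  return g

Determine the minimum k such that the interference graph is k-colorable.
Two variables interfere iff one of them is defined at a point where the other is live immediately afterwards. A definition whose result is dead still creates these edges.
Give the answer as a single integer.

Block summaries:
  b0: def={g,p,s} ue=∅
  b1: def={b,v} ue=∅
  b2: def={b,g,s} ue={g}
  b3: def={p} ue={g,p}
  b4: def={v} ue={v}
  b5: def={p} ue={p}
  b6: def={g,s} ue=∅

Live sets:
  live b0: ∅→{g,p}
  live b1: {g,p}→{g,p,v}
  live b2: {g}→∅
  live b3: {g,p}→{p}
  live b4: {p,v}→{p}
  live b5: {p}→∅
  live b6: ∅→∅

Interfere edges:
  b: {g,p,v}
  g: {b,p,s,v}
  p: {b,g,s,v}
  s: {g,p}
  v: {b,g,p}

Registers:
  {b,g,p,v} pairwise interfere (4-clique) ⇒ χ ≥ 4
  4-colouring: c0={g}  c1={p}  c2={b,s}  c3={v}
  χ = 4

Answer: 4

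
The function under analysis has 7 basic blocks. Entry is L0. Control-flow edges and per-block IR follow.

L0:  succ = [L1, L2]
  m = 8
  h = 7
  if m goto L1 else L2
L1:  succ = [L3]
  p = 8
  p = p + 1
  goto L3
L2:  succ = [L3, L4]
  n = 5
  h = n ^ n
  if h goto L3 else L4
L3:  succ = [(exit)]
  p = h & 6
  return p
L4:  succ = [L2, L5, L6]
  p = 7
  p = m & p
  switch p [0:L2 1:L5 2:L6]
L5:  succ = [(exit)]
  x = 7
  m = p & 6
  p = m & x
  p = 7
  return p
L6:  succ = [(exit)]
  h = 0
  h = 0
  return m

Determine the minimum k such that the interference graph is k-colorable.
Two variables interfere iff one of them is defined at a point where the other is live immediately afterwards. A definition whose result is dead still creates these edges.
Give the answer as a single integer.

Answer: 3

Analysis:
def/use:
  L0: {h,m} / ∅
  L1: {p} / ∅
  L2: {h,n} / ∅
  L3: {p} / {h}
  L4: {p} / {m}
  L5: {m,p,x} / {p}
  L6: {h} / {m}

Live sets:
  L0 li=∅ lo={h,m}
  L1 li={h} lo={h}
  L2 li={m} lo={h,m}
  L3 li={h} lo=∅
  L4 li={m} lo={m,p}
  L5 li={p} lo=∅
  L6 li={m} lo=∅

Interfere edges:
  h: {m,p}
  m: {h,n,p,x}
  n: {m}
  p: {h,m,x}
  x: {m,p}

Colouring:
  {h,m,p} pairwise interfere (3-clique) ⇒ χ ≥ 3
  3-colouring: r0={m}  r1={n,p}  r2={h,x}
  χ = 3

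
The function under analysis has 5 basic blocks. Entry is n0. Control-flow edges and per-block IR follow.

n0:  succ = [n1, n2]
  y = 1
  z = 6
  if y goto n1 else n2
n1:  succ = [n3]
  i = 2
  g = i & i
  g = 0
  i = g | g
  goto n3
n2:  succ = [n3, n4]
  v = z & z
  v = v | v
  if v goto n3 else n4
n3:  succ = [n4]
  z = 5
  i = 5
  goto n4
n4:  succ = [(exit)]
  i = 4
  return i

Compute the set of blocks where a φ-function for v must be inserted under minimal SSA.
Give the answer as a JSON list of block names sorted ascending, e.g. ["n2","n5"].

Answer: ["n3", "n4"]

Derivation:
idom tree: n1←n0 n2←n0 n3←n0 n4←n0
Join-block Dom:
  n3: preds {n1,n2}: {n0,n1} ∩ {n0,n2} = {n0}; idom=n0
  n4: preds {n2,n3}: {n0,n2} ∩ {n0,n3} = {n0}; idom=n0

DF walk-up:
  n3←n1: walk n1 to n0
  n3←n2: walk n2 to n0
  n4←n2: walk n2 to n0
  n4←n3: walk n3 to n0
  DF(n0)=∅
  DF(n1)={n3}
  DF(n2)={n3,n4}
  DF(n3)={n4}
  DF(n4)=∅

φ for v: defs {n2}
  DF⁺ = {n3,n4}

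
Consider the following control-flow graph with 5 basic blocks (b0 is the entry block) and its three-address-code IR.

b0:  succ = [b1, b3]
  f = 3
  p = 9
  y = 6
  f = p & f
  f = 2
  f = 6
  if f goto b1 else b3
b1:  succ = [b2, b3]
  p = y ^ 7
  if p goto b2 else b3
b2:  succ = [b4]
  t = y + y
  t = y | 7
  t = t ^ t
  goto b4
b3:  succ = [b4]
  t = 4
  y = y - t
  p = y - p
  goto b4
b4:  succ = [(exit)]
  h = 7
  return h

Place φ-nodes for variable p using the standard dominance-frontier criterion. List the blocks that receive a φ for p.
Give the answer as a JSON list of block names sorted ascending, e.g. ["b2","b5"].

idom tree: b1←b0 b2←b1 b3←b0 b4←b0
Join-block Dom:
  b3: preds {b0,b1}: {b0} ∩ {b0,b1} = {b0}; idom=b0
  b4: preds {b2,b3}: {b0,b1,b2} ∩ {b0,b3} = {b0}; idom=b0

DF walk-up:
  join b3 pred b0: · stop@b0
  join b3 pred b1: b1 stop@b0
  join b4 pred b2: b2→b1 stop@b0
  join b4 pred b3: b3 stop@b0
  b0: DF=∅
  b1: DF={b3,b4}
  b2: DF={b4}
  b3: DF={b4}
  b4: DF=∅

φ for p: defs {b0,b1,b3}
  DF⁺ = {b3,b4}

Answer: ["b3", "b4"]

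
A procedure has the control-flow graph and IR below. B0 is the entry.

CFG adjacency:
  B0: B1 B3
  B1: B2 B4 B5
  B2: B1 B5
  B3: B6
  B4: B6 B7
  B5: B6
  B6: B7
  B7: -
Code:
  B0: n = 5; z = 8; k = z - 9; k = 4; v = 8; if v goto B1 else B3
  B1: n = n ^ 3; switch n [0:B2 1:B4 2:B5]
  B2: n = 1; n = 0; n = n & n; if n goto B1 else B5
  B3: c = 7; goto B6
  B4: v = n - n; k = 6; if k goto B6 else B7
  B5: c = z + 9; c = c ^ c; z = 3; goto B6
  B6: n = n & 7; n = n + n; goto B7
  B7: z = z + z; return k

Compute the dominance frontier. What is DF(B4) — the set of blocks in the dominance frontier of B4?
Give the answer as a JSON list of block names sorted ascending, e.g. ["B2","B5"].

Answer: ["B6", "B7"]

Derivation:
idom tree: B1←B0 B2←B1 B3←B0 B4←B1 B5←B1 B6←B0 B7←B0
Join-block Dom:
  B1: preds {B0,B2}: {B0} ∩ {B0,B1,B2} = {B0}; idom=B0
  B5: preds {B1,B2}: {B0,B1} ∩ {B0,B1,B2} = {B0,B1}; idom=B1
  B6: preds {B3,B4,B5}: {B0,B3} ∩ {B0,B1,B4} ∩ {B0,B1,B5} = {B0}; idom=B0
  B7: preds {B4,B6}: {B0,B1,B4} ∩ {B0,B6} = {B0}; idom=B0

DF derivation:
  join B1 pred B0: · stop@B0
  join B1 pred B2: B2→B1 stop@B0
  join B5 pred B1: · stop@B1
  join B5 pred B2: B2 stop@B1
  join B6 pred B3: B3 stop@B0
  join B6 pred B4: B4→B1 stop@B0
  join B6 pred B5: B5→B1 stop@B0
  join B7 pred B4: B4→B1 stop@B0
  join B7 pred B6: B6 stop@B0
  B0: DF=∅
  B1: DF={B1,B6,B7}
  B2: DF={B1,B5}
  B3: DF={B6}
  B4: DF={B6,B7}
  B5: DF={B6}
  B6: DF={B7}
  B7: DF=∅

DF(B4) = ["B6", "B7"]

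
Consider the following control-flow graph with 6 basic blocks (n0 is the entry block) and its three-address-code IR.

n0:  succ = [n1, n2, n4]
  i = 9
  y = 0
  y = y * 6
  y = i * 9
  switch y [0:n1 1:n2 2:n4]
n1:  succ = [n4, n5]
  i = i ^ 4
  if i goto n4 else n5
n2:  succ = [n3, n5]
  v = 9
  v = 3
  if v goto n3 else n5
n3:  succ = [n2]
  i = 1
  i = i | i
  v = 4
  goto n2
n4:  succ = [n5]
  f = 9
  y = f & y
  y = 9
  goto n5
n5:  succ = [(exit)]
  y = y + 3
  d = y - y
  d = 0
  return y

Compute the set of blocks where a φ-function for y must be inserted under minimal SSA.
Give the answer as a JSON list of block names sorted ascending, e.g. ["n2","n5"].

Answer: ["n5"]

Derivation:
idom tree: n1←n0 n2←n0 n3←n2 n4←n0 n5←n0
Join-block Dom:
  n2: preds {n0,n3}: {n0} ∩ {n0,n2,n3} = {n0}; idom=n0
  n4: preds {n0,n1}: {n0} ∩ {n0,n1} = {n0}; idom=n0
  n5: preds {n1,n2,n4}: {n0,n1} ∩ {n0,n2} ∩ {n0,n4} = {n0}; idom=n0

Frontier:
  n2←n0: walk · to n0
  n2←n3: walk n3→n2 to n0
  n4←n0: walk · to n0
  n4←n1: walk n1 to n0
  n5←n1: walk n1 to n0
  n5←n2: walk n2 to n0
  n5←n4: walk n4 to n0
  n0: DF=∅
  n1: DF={n4,n5}
  n2: DF={n2,n5}
  n3: DF={n2}
  n4: DF={n5}
  n5: DF=∅

φ for y: defs {n0,n4,n5}
  DF⁺ = {n5}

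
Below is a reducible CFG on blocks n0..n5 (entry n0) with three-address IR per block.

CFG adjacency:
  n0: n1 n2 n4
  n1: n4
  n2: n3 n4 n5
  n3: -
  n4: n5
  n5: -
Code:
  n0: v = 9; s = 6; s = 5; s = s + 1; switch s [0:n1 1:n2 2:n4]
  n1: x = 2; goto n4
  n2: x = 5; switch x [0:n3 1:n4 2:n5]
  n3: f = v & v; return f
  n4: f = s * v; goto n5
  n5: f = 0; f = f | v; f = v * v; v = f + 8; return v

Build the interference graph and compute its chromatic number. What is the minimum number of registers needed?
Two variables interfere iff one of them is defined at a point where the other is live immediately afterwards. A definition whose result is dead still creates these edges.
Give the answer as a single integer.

Per-block:
  n0 def {s,v} use ∅
  n1 def {x} use ∅
  n2 def {x} use ∅
  n3 def {f} use {v}
  n4 def {f} use {s,v}
  n5 def {f,v} use {v}

Live sets:
  live n0: ∅→{s,v}
  live n1: {s,v}→{s,v}
  live n2: {s,v}→{s,v}
  live n3: {v}→∅
  live n4: {s,v}→{v}
  live n5: {v}→∅

Interfere edges:
  f: {v}
  s: {v,x}
  v: {f,s,x}
  x: {s,v}

Colouring:
  {s,v,x} pairwise interfere (3-clique) ⇒ χ ≥ 3
  assign f→c1 s→c1 v→c0 x→c2 — no edge inside a register ⇒ χ ≤ 3
  χ = 3

Answer: 3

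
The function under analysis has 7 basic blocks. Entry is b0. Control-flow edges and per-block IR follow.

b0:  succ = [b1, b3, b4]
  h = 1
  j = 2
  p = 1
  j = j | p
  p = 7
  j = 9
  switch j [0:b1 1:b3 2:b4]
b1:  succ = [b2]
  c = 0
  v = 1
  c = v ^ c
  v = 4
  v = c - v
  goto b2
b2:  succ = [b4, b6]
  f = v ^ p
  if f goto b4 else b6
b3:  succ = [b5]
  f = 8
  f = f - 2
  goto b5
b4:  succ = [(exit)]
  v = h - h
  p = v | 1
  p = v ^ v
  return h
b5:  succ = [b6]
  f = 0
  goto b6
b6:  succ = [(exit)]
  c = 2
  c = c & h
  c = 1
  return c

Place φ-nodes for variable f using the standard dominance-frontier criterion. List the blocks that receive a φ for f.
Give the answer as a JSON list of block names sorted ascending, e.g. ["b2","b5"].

Answer: ["b4", "b6"]

Derivation:
idom tree: b1←b0 b2←b1 b3←b0 b4←b0 b5←b3 b6←b0
Join-block Dom:
  b4: preds {b0,b2}: {b0} ∩ {b0,b1,b2} = {b0}; idom=b0
  b6: preds {b2,b5}: {b0,b1,b2} ∩ {b0,b3,b5} = {b0}; idom=b0

DF derivation:
  join b4 pred b0: · stop@b0
  join b4 pred b2: b2→b1 stop@b0
  join b6 pred b2: b2→b1 stop@b0
  join b6 pred b5: b5→b3 stop@b0
  b0 → ∅
  b1 → {b4,b6}
  b2 → {b4,b6}
  b3 → {b6}
  b4 → ∅
  b5 → {b6}
  b6 → ∅

φ for f: defs {b2,b3,b5}
  DF⁺ = {b4,b6}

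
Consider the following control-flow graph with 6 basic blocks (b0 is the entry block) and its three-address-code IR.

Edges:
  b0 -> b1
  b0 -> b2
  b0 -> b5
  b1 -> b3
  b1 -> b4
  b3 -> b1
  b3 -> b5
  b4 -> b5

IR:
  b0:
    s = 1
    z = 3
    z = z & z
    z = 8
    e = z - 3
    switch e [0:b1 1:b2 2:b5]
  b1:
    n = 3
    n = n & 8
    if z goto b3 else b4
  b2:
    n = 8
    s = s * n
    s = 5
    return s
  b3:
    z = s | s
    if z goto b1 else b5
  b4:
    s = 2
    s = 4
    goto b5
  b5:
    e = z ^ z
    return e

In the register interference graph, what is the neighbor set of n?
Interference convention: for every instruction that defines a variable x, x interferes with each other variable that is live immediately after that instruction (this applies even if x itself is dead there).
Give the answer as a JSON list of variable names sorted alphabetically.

Answer: ["s", "z"]

Working:
Block summaries:
  b0 def {e,s,z} use ∅
  b1 def {n} use {z}
  b2 def {n,s} use {s}
  b3 def {z} use {s}
  b4 def {s} use ∅
  b5 def {e} use {z}

Liveness:
  b0 li=∅ lo={s,z}
  b1 li={s,z} lo={s,z}
  b2 li={s} lo=∅
  b3 li={s} lo={s,z}
  b4 li={z} lo={z}
  b5 li={z} lo=∅

Interference:
  e↔{s,z}
  n↔{s,z}
  s↔{e,n,z}
  z↔{e,n,s}

N(n) = ["s", "z"]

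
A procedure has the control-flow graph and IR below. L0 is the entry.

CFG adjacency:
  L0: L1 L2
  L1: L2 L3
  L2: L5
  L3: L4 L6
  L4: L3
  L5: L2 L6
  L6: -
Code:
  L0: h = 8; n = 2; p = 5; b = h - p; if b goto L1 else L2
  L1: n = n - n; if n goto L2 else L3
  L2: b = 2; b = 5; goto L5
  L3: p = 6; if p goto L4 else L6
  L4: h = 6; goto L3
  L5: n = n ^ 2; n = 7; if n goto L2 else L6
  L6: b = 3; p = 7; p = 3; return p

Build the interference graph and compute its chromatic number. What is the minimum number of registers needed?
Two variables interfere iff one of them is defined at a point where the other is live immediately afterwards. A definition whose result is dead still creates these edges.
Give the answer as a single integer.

Block summaries:
  L0: {b,h,n,p} / ∅
  L1: {n} / {n}
  L2: {b} / ∅
  L3: {p} / ∅
  L4: {h} / ∅
  L5: {n} / {n}
  L6: {b,p} / ∅

Backward fixpoint:
  L0 li=∅ lo={n}
  L1 li={n} lo={n}
  L2 li={n} lo={n}
  L3 li=∅ lo=∅
  L4 li=∅ lo=∅
  L5 li={n} lo={n}
  L6 li=∅ lo=∅

Interfere edges:
  b↔{n}
  h↔{n,p}
  n↔{b,h,p}
  p↔{h,n}

Colouring:
  lower bound: {h,n,p} mutually conflict ⇒ χ ≥ 3
  3-colouring: R0={n}  R1={b,h}  R2={p}
  χ = 3

Answer: 3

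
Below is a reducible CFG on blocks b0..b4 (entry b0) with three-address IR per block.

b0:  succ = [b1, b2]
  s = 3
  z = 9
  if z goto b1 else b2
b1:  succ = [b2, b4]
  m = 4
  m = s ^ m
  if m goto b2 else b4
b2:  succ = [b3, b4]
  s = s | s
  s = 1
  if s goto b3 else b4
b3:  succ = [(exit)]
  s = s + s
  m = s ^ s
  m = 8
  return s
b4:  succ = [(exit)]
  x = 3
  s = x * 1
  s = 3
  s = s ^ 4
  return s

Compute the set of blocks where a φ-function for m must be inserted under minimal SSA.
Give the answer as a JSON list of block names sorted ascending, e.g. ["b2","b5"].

Answer: ["b2", "b4"]

Analysis:
idom tree: b1←b0 b2←b0 b3←b2 b4←b0
Dom at joins:
  b2: preds {b0,b1}: {b0} ∩ {b0,b1} = {b0}; idom=b0
  b4: preds {b1,b2}: {b0,b1} ∩ {b0,b2} = {b0}; idom=b0

Frontier:
  b2←b0: walk · to b0
  b2←b1: walk b1 to b0
  b4←b1: walk b1 to b0
  b4←b2: walk b2 to b0
  b0 → ∅
  b1 → {b2,b4}
  b2 → {b4}
  b3 → ∅
  b4 → ∅

φ for m: defs {b1,b3}
  DF⁺ = {b2,b4}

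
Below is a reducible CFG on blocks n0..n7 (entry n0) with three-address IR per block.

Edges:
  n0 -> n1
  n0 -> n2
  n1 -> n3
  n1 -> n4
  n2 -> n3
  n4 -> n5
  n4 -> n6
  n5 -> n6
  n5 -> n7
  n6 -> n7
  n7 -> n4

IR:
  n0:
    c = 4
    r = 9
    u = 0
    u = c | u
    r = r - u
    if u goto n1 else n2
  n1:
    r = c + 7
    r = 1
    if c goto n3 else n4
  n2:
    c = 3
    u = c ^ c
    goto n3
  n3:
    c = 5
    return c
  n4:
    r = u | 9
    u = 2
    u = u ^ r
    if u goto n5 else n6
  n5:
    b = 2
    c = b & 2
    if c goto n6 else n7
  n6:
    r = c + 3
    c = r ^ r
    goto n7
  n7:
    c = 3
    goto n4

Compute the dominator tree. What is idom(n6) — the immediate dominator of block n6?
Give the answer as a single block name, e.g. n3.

Answer: n4

Derivation:
idom tree: n1←n0 n2←n0 n3←n0 n4←n1 n5←n4 n6←n4 n7←n4
Join-block Dom:
  n3: preds {n1,n2}: {n0,n1} ∩ {n0,n2} = {n0}; idom=n0
  n4: preds {n1,n7}: {n0,n1} ∩ {n0,n1,n4,n7} = {n0,n1}; idom=n1
  n6: preds {n4,n5}: {n0,n1,n4} ∩ {n0,n1,n4,n5} = {n0,n1,n4}; idom=n4
  n7: preds {n5,n6}: {n0,n1,n4,n5} ∩ {n0,n1,n4,n6} = {n0,n1,n4}; idom=n4

idom(n6) = n4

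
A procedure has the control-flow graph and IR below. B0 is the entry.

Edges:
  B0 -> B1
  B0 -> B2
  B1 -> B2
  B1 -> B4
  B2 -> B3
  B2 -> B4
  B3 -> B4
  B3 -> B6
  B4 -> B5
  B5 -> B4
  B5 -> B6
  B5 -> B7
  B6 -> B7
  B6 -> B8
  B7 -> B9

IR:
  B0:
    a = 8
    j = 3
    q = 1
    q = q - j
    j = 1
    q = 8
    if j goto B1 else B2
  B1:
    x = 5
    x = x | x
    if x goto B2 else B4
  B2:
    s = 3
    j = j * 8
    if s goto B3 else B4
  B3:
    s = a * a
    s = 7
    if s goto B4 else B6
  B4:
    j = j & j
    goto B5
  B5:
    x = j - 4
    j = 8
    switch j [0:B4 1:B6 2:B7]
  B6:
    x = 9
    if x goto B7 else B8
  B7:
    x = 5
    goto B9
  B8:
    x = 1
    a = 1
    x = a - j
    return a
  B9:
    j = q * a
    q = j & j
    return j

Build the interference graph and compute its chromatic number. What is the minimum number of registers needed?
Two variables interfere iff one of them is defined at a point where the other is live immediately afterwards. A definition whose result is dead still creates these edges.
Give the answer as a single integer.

Block summaries:
  B0 def {a,j,q} use ∅
  B1 def {x} use ∅
  B2 def {j,s} use {j}
  B3 def {s} use {a}
  B4 def {j} use {j}
  B5 def {j,x} use {j}
  B6 def {x} use ∅
  B7 def {x} use ∅
  B8 def {a,x} use {j}
  B9 def {j,q} use {a,q}

Liveness:
  B0 li=∅ lo={a,j,q}
  B1 li={a,j,q} lo={a,j,q}
  B2 li={a,j,q} lo={a,j,q}
  B3 li={a,j,q} lo={a,j,q}
  B4 li={a,j,q} lo={a,j,q}
  B5 li={a,j,q} lo={a,j,q}
  B6 li={a,j,q} lo={a,j,q}
  B7 li={a,q} lo={a,q}
  B8 li={j} lo=∅
  B9 li={a,q} lo=∅

Interfere edges:
  a — {j,q,s,x}
  j — {a,q,s,x}
  q — {a,j,s,x}
  s — {a,j,q}
  x — {a,j,q}

Colouring:
  lower bound: {a,j,q,s} mutually conflict ⇒ χ ≥ 4
  assign a→r0 j→r1 q→r2 s→r3 x→r3 — no edge inside a register ⇒ χ ≤ 4
  χ = 4

Answer: 4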